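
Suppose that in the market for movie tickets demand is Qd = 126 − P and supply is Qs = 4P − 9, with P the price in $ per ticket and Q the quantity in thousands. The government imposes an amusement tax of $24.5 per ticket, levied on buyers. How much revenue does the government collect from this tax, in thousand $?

Tax revenue = $1945.3 thousand.

Before the tax: set 126 − P = 4P − 9 → P* = $27, Q* = 99.
With the tax collected from buyers, demand (in seller-price terms) shifts: Qd = 126 − (P + 24.5).
New equilibrium: buyers pay $46.6, producers receive $22.1, Q = 79.4. (Wedge: Pb − Ps = 24.5.)
Revenue = t · Q = 24.5 · 79.4 = $1945.3.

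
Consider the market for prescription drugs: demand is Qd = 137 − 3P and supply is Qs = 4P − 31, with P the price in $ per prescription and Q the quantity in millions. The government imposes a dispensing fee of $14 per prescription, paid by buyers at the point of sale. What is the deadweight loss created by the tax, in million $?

Deadweight loss = $168 million.

Without the tax, 137 − 3P = 4P − 31 gives 7P = 168, so P* = $24 and Q* = 65.
With the tax collected from buyers, demand (in seller-price terms) shifts: Qd = 137 − 3(P + 14).
Solving gives Q = 41 with buyers paying $32 and suppliers receiving $18 (the $14 wedge).
Quantity falls by |ΔQ| = |65 − 41| = 24.
DWL = ½ · t · |ΔQ| = ½ · 14 · 24 = $168.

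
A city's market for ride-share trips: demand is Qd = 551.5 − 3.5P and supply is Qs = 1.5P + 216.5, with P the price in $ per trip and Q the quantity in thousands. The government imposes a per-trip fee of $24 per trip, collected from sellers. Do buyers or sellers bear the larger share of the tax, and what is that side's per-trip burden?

Sellers bear the larger share: $16.8 per trip.

Before the tax: set 551.5 − 3.5P = 1.5P + 216.5 → P* = $67, Q* = 317.
With the tax collected from sellers, supply shifts: Qs = 1.5(P − 24) + 216.5.
Solving gives Q = 291.8 with buyers paying $74.2 and sellers receiving $50.2 (the $24 wedge).
Per-trip burden: buyers $7.2, sellers $16.8.
Sellers take the larger share because supply is less price-elastic here (demand slope 3.5 vs supply slope 1.5).
The less price-elastic side of the market bears the larger share of a per-unit tax.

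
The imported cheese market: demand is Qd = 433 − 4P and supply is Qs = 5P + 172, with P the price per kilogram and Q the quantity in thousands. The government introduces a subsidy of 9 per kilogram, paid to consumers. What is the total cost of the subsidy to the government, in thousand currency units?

Without the subsidy, 433 − 4P = 5P + 172 gives 9P = 261, so P* = 29 and Q* = 317.
With a per-unit subsidy paid to consumers, each effectively pays P − 9, so demand becomes Qd = 433 − 4(P − 9).
New equilibrium: consumers pay 24, producers receive 33, Q = 337. (Wedge: Pb − Ps = −9.)
Outlay = t · Q = 9 · 337 = 3033.

Government outlay = 3033 thousand.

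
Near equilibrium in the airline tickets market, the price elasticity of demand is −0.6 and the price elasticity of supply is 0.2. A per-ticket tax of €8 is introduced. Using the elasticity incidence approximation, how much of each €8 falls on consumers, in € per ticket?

Consumers bear ≈ €2 per ticket.

Incidence ratio: consumers' share ≈ εs / (εs + |εd|) = 0.2 / (0.2 + 0.6) = 0.25.
So consumers bear ≈ 0.25 × €8 = €2; sellers bear €6.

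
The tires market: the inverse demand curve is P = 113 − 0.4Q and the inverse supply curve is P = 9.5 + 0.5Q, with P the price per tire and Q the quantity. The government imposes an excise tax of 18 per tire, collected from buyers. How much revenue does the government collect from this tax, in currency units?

Tax revenue = 1710.

Inverting to Q(P) form: Qd = 282.5 − 2.5P; Qs = 2P − 19.
Before the tax: set 282.5 − 2.5P = 2P − 19 → P* = 67, Q* = 115.
With the tax collected from buyers, demand (in seller-price terms) shifts: Qd = 282.5 − 2.5(P + 18).
New equilibrium: buyers pay 75, producers receive 57, Q = 95. (Wedge: Pb − Ps = 18.)
Revenue = t · Q = 18 · 95 = 1710.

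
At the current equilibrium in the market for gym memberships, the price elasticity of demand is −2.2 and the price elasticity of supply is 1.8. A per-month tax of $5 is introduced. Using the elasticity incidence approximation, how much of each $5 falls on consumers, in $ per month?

Consumers bear ≈ $2.25 per month.

Incidence ratio: consumers' share ≈ εs / (εs + |εd|) = 1.8 / (1.8 + 2.2) = 0.45.
So consumers bear ≈ 0.45 × $5 = $2.25; producers bear $2.75.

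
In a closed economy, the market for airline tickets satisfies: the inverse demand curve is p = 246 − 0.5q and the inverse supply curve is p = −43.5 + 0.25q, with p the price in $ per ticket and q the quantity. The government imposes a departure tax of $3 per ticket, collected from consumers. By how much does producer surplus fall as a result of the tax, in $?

Inverting to q(p) form: qd = 492 − 2p; qs = 4p + 174.
Before the tax: set 492 − 2p = 4p + 174 → p* = $53, q* = 386.
With the tax collected from consumers, demand (in seller-price terms) shifts: qd = 492 − 2(p + 3).
Solving gives q = 382 with consumers paying $55 and suppliers receiving $52 (the $3 wedge).
ΔPS is the trapezoid between Q = 382 and Q = 386 of height $1: ½ · (386 + 382) · 1 = $384.

Producer surplus falls by $384.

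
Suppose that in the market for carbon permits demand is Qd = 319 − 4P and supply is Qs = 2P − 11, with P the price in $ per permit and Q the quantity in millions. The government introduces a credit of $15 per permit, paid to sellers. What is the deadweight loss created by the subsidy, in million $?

Deadweight loss = $150 million.

Before the subsidy: set 319 − 4P = 2P − 11 → P* = $55, Q* = 99.
With a per-unit subsidy paid to sellers, each receives P + 15 per unit sold, so supply becomes Qs = 2(P + 15) − 11.
Solving gives Q = 119 with consumers paying $50 and sellers receiving $65 (the $15 wedge).
Quantity rises by |ΔQ| = |99 − 119| = 20.
DWL = ½ · t · |ΔQ| = ½ · 15 · 20 = $150.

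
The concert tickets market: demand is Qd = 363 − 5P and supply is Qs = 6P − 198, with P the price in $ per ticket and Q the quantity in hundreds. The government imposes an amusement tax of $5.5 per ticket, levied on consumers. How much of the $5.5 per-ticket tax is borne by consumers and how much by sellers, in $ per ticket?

Without the tax, 363 − 5P = 6P − 198 gives 11P = 561, so P* = $51 and Q* = 108.
With the tax collected from consumers, demand (in seller-price terms) shifts: Qd = 363 − 5(P + 5.5).
Solving gives Q = 93 with consumers paying $54 and sellers receiving $48.5 (the $5.5 wedge).
Burden on consumers: $3; on sellers: $2.5. (They sum to $5.5.)

Consumers bear $3 per ticket; sellers bear $2.5 per ticket.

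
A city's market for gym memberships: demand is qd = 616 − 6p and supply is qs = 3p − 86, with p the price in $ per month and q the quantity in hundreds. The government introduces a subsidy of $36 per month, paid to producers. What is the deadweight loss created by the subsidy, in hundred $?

Deadweight loss = $1296 hundred.

Before the subsidy: set 616 − 6p = 3p − 86 → p* = $78, q* = 148.
With a per-unit subsidy paid to producers, each receives p + 36 per unit sold, so supply becomes qs = 3(p + 36) − 86.
Solving gives q = 220 with buyers paying $66 and producers receiving $102 (the $36 wedge).
Quantity rises by |ΔQ| = |148 − 220| = 72.
DWL = ½ · t · |ΔQ| = ½ · 36 · 72 = $1296.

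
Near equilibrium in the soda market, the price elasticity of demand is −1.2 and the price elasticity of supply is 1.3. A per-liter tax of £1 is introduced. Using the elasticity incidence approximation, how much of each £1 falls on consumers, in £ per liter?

Incidence ratio: consumers' share ≈ εs / (εs + |εd|) = 1.3 / (1.3 + 1.2) = 0.52.
So consumers bear ≈ 0.52 × £1 = £0.52; suppliers bear £0.48.

Consumers bear ≈ £0.52 per liter.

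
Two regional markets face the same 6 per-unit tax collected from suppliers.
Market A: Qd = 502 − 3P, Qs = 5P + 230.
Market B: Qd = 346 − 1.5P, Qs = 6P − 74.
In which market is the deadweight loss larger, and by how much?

Market A, by 12.15.

Market A: pre-tax P* = 34, Q* = 400; post-tax Q = 388.75; deadweight loss = 33.75.
Market B: pre-tax P* = 56, Q* = 262; post-tax Q = 254.8; deadweight loss = 21.6.
Difference: 33.75 vs 21.6 → market A is larger by 12.15.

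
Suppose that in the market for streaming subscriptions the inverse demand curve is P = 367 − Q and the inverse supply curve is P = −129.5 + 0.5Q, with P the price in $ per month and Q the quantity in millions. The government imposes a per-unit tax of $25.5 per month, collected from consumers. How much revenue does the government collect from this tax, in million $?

Tax revenue = $8007 million.

Rewrite in direct form: Qd = 367 − P and Qs = 2P + 259.
Before the tax: set 367 − P = 2P + 259 → P* = $36, Q* = 331.
With the tax collected from consumers, demand (in seller-price terms) shifts: Qd = 367 − (P + 25.5).
Solving gives Q = 314 with consumers paying $53 and suppliers receiving $27.5 (the $25.5 wedge).
Revenue = t · Q = 25.5 · 314 = $8007.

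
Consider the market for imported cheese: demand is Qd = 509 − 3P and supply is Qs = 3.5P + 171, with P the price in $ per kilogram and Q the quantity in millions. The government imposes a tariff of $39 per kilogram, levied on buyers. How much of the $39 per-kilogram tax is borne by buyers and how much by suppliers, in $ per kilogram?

Buyers bear $21 per kilogram; suppliers bear $18 per kilogram.

Before the tax: set 509 − 3P = 3.5P + 171 → P* = $52, Q* = 353.
With the tax collected from buyers, demand (in seller-price terms) shifts: Qd = 509 − 3(P + 39).
New equilibrium: buyers pay $73, suppliers receive $34, Q = 290. (Wedge: Pb − Ps = 39.)
Burden on buyers: $21; on suppliers: $18. (They sum to $39.)
The less price-elastic side of the market bears the larger share of a per-unit tax.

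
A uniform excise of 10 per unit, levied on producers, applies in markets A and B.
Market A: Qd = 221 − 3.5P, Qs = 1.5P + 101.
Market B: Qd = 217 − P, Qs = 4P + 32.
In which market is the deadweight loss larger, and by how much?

Market A, by 12.5.

Market A: pre-tax P* = 24, Q* = 137; post-tax Q = 126.5; deadweight loss = 52.5.
Market B: pre-tax P* = 37, Q* = 180; post-tax Q = 172; deadweight loss = 40.
Difference: 52.5 vs 40 → market A is larger by 12.5.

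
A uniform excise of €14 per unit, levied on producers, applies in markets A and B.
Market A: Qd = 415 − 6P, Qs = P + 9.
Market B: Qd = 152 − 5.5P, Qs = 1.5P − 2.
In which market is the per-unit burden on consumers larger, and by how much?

Market A: pre-tax P* = €58, Q* = 67; post-tax Q = 55; per-unit burden on consumers = €2.
Market B: pre-tax P* = €22, Q* = 31; post-tax Q = 14.5; per-unit burden on consumers = €3.
Difference: €2 vs €3 → market B is larger by €1.

Market B, by €1.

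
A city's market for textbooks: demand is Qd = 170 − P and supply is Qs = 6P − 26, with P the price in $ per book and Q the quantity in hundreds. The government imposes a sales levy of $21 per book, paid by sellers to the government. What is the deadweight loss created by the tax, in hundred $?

Deadweight loss = $189 hundred.

Without the tax, 170 − P = 6P − 26 gives 7P = 196, so P* = $28 and Q* = 142.
With the tax collected from sellers, supply shifts: Qs = 6(P − 21) − 26.
New equilibrium: buyers pay $46, sellers receive $25, Q = 124. (Wedge: Pb − Ps = 21.)
Quantity falls by |ΔQ| = |142 − 124| = 18.
DWL = ½ · t · |ΔQ| = ½ · 21 · 18 = $189.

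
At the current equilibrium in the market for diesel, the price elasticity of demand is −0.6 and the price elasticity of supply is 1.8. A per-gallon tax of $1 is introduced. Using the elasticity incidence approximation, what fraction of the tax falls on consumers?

Incidence ratio: consumers' share ≈ εs / (εs + |εd|) = 1.8 / (1.8 + 0.6) = 0.75.
Supply is the more elastic side, so consumers bear the larger share.

Consumers' share ≈ 0.75.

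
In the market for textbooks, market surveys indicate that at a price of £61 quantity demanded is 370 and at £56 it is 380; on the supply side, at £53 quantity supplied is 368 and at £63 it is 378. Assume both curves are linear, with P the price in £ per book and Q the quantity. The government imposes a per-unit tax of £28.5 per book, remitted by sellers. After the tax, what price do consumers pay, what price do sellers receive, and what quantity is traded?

Demand slope: (380 − 370)/(56 − 61) = -2, so Qd = 492 − 2P.
Supply slope: (378 − 368)/(63 − 53) = 1, so Qs = P + 315.
Without the tax, 492 − 2P = P + 315 gives 3P = 177, so P* = £59 and Q* = 374.
With the tax collected from sellers, supply shifts: Qs = (P − 28.5) + 315.
New equilibrium: consumers pay £68.5, sellers receive £40, Q = 355. (Wedge: Pb − Ps = 28.5.)
The less price-elastic side of the market bears the larger share of a per-unit tax.

Consumers pay £68.5; sellers receive £40; quantity = 355.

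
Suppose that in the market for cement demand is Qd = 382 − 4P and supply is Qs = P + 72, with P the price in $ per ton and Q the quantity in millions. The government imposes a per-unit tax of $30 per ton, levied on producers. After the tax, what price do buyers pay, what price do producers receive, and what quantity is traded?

Before the tax: set 382 − 4P = P + 72 → P* = $62, Q* = 134.
With the tax collected from producers, supply shifts: Qs = (P − 30) + 72.
Solving gives Q = 110 with buyers paying $68 and producers receiving $38 (the $30 wedge).
The less price-elastic side of the market bears the larger share of a per-unit tax.

Buyers pay $68; producers receive $38; quantity = 110.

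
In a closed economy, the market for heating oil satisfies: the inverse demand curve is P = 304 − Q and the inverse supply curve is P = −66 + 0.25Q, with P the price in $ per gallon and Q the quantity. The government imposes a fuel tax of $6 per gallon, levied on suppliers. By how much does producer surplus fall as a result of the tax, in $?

Producer surplus falls by $352.32.

Rewrite in direct form: Qd = 304 − P and Qs = 4P + 264.
Without the tax, 304 − P = 4P + 264 gives 5P = 40, so P* = $8 and Q* = 296.
With the tax collected from suppliers, supply shifts: Qs = 4(P − 6) + 264.
Solving gives Q = 291.2 with buyers paying $12.8 and suppliers receiving $6.8 (the $6 wedge).
ΔPS is the trapezoid between Q = 291.2 and Q = 296 of height $1.2: ½ · (296 + 291.2) · 1.2 = $352.32.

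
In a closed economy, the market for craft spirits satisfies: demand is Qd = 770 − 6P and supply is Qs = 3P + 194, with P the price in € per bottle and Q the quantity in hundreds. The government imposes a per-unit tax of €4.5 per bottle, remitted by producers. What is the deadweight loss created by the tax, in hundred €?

Before the tax: set 770 − 6P = 3P + 194 → P* = €64, Q* = 386.
With the tax collected from producers, supply shifts: Qs = 3(P − 4.5) + 194.
Solving gives Q = 377 with buyers paying €65.5 and producers receiving €61 (the €4.5 wedge).
Quantity falls by |ΔQ| = |386 − 377| = 9.
DWL = ½ · t · |ΔQ| = ½ · 4.5 · 9 = €20.25.

Deadweight loss = €20.25 hundred.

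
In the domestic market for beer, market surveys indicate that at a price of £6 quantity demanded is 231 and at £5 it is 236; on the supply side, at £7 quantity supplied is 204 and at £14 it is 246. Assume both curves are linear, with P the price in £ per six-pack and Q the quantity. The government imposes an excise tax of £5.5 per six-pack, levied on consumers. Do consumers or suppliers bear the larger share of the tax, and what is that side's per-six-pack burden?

Consumers bear the larger share: £3 per six-pack.

Demand slope: (236 − 231)/(5 − 6) = -5, so Qd = 261 − 5P.
Supply slope: (246 − 204)/(14 − 7) = 6, so Qs = 6P + 162.
Without the tax, 261 − 5P = 6P + 162 gives 11P = 99, so P* = £9 and Q* = 216.
With the tax collected from consumers, demand (in seller-price terms) shifts: Qd = 261 − 5(P + 5.5).
Solving gives Q = 201 with consumers paying £12 and suppliers receiving £6.5 (the £5.5 wedge).
Per-six-pack burden: consumers £3, suppliers £2.5.
Consumers take the larger share because demand is less price-elastic here (demand slope 5 vs supply slope 6).
The less price-elastic side of the market bears the larger share of a per-unit tax.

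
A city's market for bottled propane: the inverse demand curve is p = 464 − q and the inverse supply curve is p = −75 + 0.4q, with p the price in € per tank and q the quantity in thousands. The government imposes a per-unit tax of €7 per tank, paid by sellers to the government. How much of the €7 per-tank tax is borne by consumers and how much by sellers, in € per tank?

Consumers bear €5 per tank; sellers bear €2 per tank.

Inverting to q(p) form: qd = 464 − p; qs = 2.5p + 187.5.
Without the tax, 464 − p = 2.5p + 187.5 gives 3.5p = 276.5, so p* = €79 and q* = 385.
With the tax collected from sellers, supply shifts: qs = 2.5(p − 7) + 187.5.
Solving gives q = 380 with consumers paying €84 and sellers receiving €77 (the €7 wedge).
Burden on consumers: €5; on sellers: €2. (They sum to €7.)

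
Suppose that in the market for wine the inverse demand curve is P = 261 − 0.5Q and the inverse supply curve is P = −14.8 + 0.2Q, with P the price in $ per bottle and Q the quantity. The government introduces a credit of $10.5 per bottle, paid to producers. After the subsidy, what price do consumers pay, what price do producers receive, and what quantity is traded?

Inverting to Q(P) form: Qd = 522 − 2P; Qs = 5P + 74.
Without the subsidy, 522 − 2P = 5P + 74 gives 7P = 448, so P* = $64 and Q* = 394.
With a per-unit subsidy paid to producers, each receives P + 10.5 per unit sold, so supply becomes Qs = 5(P + 10.5) + 74.
New equilibrium: consumers pay $56.5, producers receive $67, Q = 409. (Wedge: Pb − Ps = −10.5.)

Consumers pay $56.5; producers receive $67; quantity = 409.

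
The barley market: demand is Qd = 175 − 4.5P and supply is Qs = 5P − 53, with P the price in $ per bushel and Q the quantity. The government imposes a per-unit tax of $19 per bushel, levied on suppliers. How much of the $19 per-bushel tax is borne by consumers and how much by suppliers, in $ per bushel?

Consumers bear $10 per bushel; suppliers bear $9 per bushel.

Without the tax, 175 − 4.5P = 5P − 53 gives 9.5P = 228, so P* = $24 and Q* = 67.
With the tax collected from suppliers, supply shifts: Qs = 5(P − 19) − 53.
New equilibrium: consumers pay $34, suppliers receive $15, Q = 22. (Wedge: Pb − Ps = 19.)
Burden on consumers: $10; on suppliers: $9. (They sum to $19.)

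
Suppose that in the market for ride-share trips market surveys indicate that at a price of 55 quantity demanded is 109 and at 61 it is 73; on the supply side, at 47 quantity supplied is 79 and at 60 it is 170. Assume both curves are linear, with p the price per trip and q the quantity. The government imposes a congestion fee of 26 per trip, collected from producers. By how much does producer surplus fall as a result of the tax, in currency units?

Producer surplus falls by 948.

Demand slope: (73 − 109)/(61 − 55) = -6, so qd = 439 − 6p.
Supply slope: (170 − 79)/(60 − 47) = 7, so qs = 7p − 250.
Without the tax, 439 − 6p = 7p − 250 gives 13p = 689, so p* = 53 and q* = 121.
With the tax collected from producers, supply shifts: qs = 7(p − 26) − 250.
New equilibrium: buyers pay 67, producers receive 41, q = 37. (Wedge: pb − ps = 26.)
ΔPS is the trapezoid between Q = 37 and Q = 121 of height 12: ½ · (121 + 37) · 12 = 948.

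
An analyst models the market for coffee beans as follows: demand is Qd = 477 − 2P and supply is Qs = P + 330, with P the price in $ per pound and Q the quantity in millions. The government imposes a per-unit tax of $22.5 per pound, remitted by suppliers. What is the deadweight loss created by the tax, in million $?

Without the tax, 477 − 2P = P + 330 gives 3P = 147, so P* = $49 and Q* = 379.
With the tax collected from suppliers, supply shifts: Qs = (P − 22.5) + 330.
New equilibrium: buyers pay $56.5, suppliers receive $34, Q = 364. (Wedge: Pb − Ps = 22.5.)
Quantity falls by |ΔQ| = |379 − 364| = 15.
DWL = ½ · t · |ΔQ| = ½ · 22.5 · 15 = $168.75.

Deadweight loss = $168.75 million.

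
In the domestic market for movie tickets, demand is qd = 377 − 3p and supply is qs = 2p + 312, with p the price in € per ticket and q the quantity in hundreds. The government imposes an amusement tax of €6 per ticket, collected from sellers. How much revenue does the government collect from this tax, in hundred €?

Before the tax: set 377 − 3p = 2p + 312 → p* = €13, q* = 338.
With the tax collected from sellers, supply shifts: qs = 2(p − 6) + 312.
New equilibrium: buyers pay €15.4, sellers receive €9.4, q = 330.8. (Wedge: pb − ps = 6.)
Revenue = t · Q = 6 · 330.8 = €1984.8.

Tax revenue = €1984.8 hundred.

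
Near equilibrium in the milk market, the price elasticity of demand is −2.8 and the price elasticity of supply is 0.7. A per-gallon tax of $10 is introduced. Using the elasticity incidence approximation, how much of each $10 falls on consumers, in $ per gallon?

Consumers bear ≈ $2 per gallon.

Incidence ratio: consumers' share ≈ εs / (εs + |εd|) = 0.7 / (0.7 + 2.8) = 0.2.
So consumers bear ≈ 0.2 × $10 = $2; suppliers bear $8.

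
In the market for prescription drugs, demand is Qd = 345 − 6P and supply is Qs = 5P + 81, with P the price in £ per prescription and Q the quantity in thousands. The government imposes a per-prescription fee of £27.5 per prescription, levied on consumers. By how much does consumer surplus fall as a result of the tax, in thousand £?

Without the tax, 345 − 6P = 5P + 81 gives 11P = 264, so P* = £24 and Q* = 201.
With the tax collected from consumers, demand (in seller-price terms) shifts: Qd = 345 − 6(P + 27.5).
New equilibrium: consumers pay £36.5, sellers receive £9, Q = 126. (Wedge: Pb − Ps = 27.5.)
ΔCS is the trapezoid between Q = 126 and Q = 201 of height £12.5: ½ · (201 + 126) · 12.5 = £2043.75.

Consumer surplus falls by £2043.75 thousand.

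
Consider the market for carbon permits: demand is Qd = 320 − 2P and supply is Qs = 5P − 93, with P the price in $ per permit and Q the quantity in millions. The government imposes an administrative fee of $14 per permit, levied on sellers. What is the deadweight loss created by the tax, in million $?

Before the tax: set 320 − 2P = 5P − 93 → P* = $59, Q* = 202.
With the tax collected from sellers, supply shifts: Qs = 5(P − 14) − 93.
New equilibrium: consumers pay $69, sellers receive $55, Q = 182. (Wedge: Pb − Ps = 14.)
Quantity falls by |ΔQ| = |202 − 182| = 20.
DWL = ½ · t · |ΔQ| = ½ · 14 · 20 = $140.

Deadweight loss = $140 million.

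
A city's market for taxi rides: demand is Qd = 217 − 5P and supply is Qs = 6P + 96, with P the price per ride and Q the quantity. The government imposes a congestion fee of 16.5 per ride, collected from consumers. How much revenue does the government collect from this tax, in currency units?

Before the tax: set 217 − 5P = 6P + 96 → P* = 11, Q* = 162.
With the tax collected from consumers, demand (in seller-price terms) shifts: Qd = 217 − 5(P + 16.5).
Solving gives Q = 117 with consumers paying 20 and suppliers receiving 3.5 (the 16.5 wedge).
Revenue = t · Q = 16.5 · 117 = 1930.5.

Tax revenue = 1930.5.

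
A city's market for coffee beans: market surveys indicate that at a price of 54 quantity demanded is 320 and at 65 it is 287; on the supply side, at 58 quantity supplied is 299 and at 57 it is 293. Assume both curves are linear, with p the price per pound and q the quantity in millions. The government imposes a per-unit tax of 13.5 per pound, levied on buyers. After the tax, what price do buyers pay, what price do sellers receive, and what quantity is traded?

Buyers pay 68; sellers receive 54.5; quantity = 278.

Demand slope: (287 − 320)/(65 − 54) = -3, so qd = 482 − 3p.
Supply slope: (293 − 299)/(57 − 58) = 6, so qs = 6p − 49.
Without the tax, 482 − 3p = 6p − 49 gives 9p = 531, so p* = 59 and q* = 305.
With the tax collected from buyers, demand (in seller-price terms) shifts: qd = 482 − 3(p + 13.5).
New equilibrium: buyers pay 68, sellers receive 54.5, q = 278. (Wedge: pb − ps = 13.5.)
The less price-elastic side of the market bears the larger share of a per-unit tax.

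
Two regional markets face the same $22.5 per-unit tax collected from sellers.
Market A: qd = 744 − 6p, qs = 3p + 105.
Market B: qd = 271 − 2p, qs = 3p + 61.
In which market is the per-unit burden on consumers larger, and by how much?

Market B, by $6.

Market A: pre-tax p* = $71, q* = 318; post-tax q = 273; per-unit burden on consumers = $7.5.
Market B: pre-tax p* = $42, q* = 187; post-tax q = 160; per-unit burden on consumers = $13.5.
Difference: $7.5 vs $13.5 → market B is larger by $6.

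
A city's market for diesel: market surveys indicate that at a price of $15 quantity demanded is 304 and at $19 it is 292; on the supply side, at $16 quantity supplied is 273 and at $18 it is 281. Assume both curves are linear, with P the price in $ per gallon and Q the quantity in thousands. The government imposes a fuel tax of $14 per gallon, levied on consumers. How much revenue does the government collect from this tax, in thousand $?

Demand slope: (292 − 304)/(19 − 15) = -3, so Qd = 349 − 3P.
Supply slope: (281 − 273)/(18 − 16) = 4, so Qs = 4P + 209.
Without the tax, 349 − 3P = 4P + 209 gives 7P = 140, so P* = $20 and Q* = 289.
With the tax collected from consumers, demand (in seller-price terms) shifts: Qd = 349 − 3(P + 14).
New equilibrium: consumers pay $28, suppliers receive $14, Q = 265. (Wedge: Pb − Ps = 14.)
Revenue = t · Q = 14 · 265 = $3710.

Tax revenue = $3710 thousand.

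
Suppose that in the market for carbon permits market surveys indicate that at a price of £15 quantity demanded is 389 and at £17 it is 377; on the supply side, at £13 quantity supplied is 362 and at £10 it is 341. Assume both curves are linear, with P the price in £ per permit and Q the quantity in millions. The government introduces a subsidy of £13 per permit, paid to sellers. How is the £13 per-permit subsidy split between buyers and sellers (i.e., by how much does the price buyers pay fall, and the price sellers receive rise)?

Buyers gain £7 per permit; sellers gain £6 per permit.

Demand slope: (377 − 389)/(17 − 15) = -6, so Qd = 479 − 6P.
Supply slope: (341 − 362)/(10 − 13) = 7, so Qs = 7P + 271.
Before the subsidy: set 479 − 6P = 7P + 271 → P* = £16, Q* = 383.
With a per-unit subsidy paid to sellers, each receives P + 13 per unit sold, so supply becomes Qs = 7(P + 13) + 271.
New equilibrium: buyers pay £9, sellers receive £22, Q = 425. (Wedge: Pb − Ps = −13.)
Gain to buyers: £7; to sellers: £6. (They sum to £13.)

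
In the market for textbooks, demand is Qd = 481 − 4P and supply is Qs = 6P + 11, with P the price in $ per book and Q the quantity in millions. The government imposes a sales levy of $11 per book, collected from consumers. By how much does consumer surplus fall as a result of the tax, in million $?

Consumer surplus falls by $1846.68 million.

Before the tax: set 481 − 4P = 6P + 11 → P* = $47, Q* = 293.
With the tax collected from consumers, demand (in seller-price terms) shifts: Qd = 481 − 4(P + 11).
Solving gives Q = 266.6 with consumers paying $53.6 and suppliers receiving $42.6 (the $11 wedge).
ΔCS is the trapezoid between Q = 266.6 and Q = 293 of height $6.6: ½ · (293 + 266.6) · 6.6 = $1846.68.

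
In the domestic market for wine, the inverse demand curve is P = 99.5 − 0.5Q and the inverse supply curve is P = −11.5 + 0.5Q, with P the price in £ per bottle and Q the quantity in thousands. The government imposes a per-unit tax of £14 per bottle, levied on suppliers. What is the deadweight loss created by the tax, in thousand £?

Rewrite in direct form: Qd = 199 − 2P and Qs = 2P + 23.
Without the tax, 199 − 2P = 2P + 23 gives 4P = 176, so P* = £44 and Q* = 111.
With the tax collected from suppliers, supply shifts: Qs = 2(P − 14) + 23.
New equilibrium: buyers pay £51, suppliers receive £37, Q = 97. (Wedge: Pb − Ps = 14.)
Quantity falls by |ΔQ| = |111 − 97| = 14.
DWL = ½ · t · |ΔQ| = ½ · 14 · 14 = £98.

Deadweight loss = £98 thousand.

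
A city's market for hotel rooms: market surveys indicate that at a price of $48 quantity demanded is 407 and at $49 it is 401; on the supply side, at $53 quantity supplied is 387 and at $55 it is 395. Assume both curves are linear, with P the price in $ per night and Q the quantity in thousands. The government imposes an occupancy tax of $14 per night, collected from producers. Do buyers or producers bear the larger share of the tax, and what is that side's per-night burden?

Producers bear the larger share: $8.4 per night.

Demand slope: (401 − 407)/(49 − 48) = -6, so Qd = 695 − 6P.
Supply slope: (395 − 387)/(55 − 53) = 4, so Qs = 4P + 175.
Without the tax, 695 − 6P = 4P + 175 gives 10P = 520, so P* = $52 and Q* = 383.
With the tax collected from producers, supply shifts: Qs = 4(P − 14) + 175.
Solving gives Q = 349.4 with buyers paying $57.6 and producers receiving $43.6 (the $14 wedge).
Per-night burden: buyers $5.6, producers $8.4.
Producers take the larger share because supply is less price-elastic here (demand slope 6 vs supply slope 4).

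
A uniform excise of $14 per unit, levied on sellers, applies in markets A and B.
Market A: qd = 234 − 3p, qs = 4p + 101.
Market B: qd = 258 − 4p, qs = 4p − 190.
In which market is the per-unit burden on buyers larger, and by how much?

Market A: pre-tax p* = $19, q* = 177; post-tax q = 153; per-unit burden on buyers = $8.
Market B: pre-tax p* = $56, q* = 34; post-tax q = 6; per-unit burden on buyers = $7.
Difference: $8 vs $7 → market A is larger by $1.

Market A, by $1.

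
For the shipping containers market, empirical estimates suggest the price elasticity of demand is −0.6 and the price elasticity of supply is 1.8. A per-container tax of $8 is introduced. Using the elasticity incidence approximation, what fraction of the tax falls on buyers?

Buyers' share ≈ 0.75.

Incidence ratio: buyers' share ≈ εs / (εs + |εd|) = 1.8 / (1.8 + 0.6) = 0.75.
Supply is the more elastic side, so buyers bear the larger share.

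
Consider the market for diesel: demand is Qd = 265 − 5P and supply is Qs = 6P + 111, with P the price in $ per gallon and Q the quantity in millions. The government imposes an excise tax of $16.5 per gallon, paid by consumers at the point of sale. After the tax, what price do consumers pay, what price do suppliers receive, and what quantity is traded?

Without the tax, 265 − 5P = 6P + 111 gives 11P = 154, so P* = $14 and Q* = 195.
With the tax collected from consumers, demand (in seller-price terms) shifts: Qd = 265 − 5(P + 16.5).
New equilibrium: consumers pay $23, suppliers receive $6.5, Q = 150. (Wedge: Pb − Ps = 16.5.)
The less price-elastic side of the market bears the larger share of a per-unit tax.

Consumers pay $23; suppliers receive $6.5; quantity = 150.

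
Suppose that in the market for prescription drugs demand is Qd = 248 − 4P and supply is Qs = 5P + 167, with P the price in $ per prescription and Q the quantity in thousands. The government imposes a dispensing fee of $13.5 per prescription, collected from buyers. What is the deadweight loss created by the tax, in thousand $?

Deadweight loss = $202.5 thousand.

Before the tax: set 248 − 4P = 5P + 167 → P* = $9, Q* = 212.
With the tax collected from buyers, demand (in seller-price terms) shifts: Qd = 248 − 4(P + 13.5).
New equilibrium: buyers pay $16.5, sellers receive $3, Q = 182. (Wedge: Pb − Ps = 13.5.)
Quantity falls by |ΔQ| = |212 − 182| = 30.
DWL = ½ · t · |ΔQ| = ½ · 13.5 · 30 = $202.5.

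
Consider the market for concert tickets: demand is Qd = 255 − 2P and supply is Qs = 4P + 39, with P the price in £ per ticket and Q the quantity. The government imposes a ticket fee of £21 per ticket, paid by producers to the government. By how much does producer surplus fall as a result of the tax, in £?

Without the tax, 255 − 2P = 4P + 39 gives 6P = 216, so P* = £36 and Q* = 183.
With the tax collected from producers, supply shifts: Qs = 4(P − 21) + 39.
New equilibrium: buyers pay £50, producers receive £29, Q = 155. (Wedge: Pb − Ps = 21.)
ΔPS is the trapezoid between Q = 155 and Q = 183 of height £7: ½ · (183 + 155) · 7 = £1183.

Producer surplus falls by £1183.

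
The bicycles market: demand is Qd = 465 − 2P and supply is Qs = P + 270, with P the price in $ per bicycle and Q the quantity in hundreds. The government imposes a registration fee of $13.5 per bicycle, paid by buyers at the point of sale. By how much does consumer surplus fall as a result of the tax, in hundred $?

Without the tax, 465 − 2P = P + 270 gives 3P = 195, so P* = $65 and Q* = 335.
With the tax collected from buyers, demand (in seller-price terms) shifts: Qd = 465 − 2(P + 13.5).
New equilibrium: buyers pay $69.5, suppliers receive $56, Q = 326. (Wedge: Pb − Ps = 13.5.)
ΔCS is the trapezoid between Q = 326 and Q = 335 of height $4.5: ½ · (335 + 326) · 4.5 = $1487.25.

Consumer surplus falls by $1487.25 hundred.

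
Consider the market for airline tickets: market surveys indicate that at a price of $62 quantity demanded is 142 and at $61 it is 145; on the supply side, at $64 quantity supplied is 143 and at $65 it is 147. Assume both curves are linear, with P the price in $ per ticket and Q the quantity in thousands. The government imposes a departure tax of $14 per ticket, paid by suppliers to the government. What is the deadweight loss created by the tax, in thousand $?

Deadweight loss = $168 thousand.

Demand slope: (145 − 142)/(61 − 62) = -3, so Qd = 328 − 3P.
Supply slope: (147 − 143)/(65 − 64) = 4, so Qs = 4P − 113.
Before the tax: set 328 − 3P = 4P − 113 → P* = $63, Q* = 139.
With the tax collected from suppliers, supply shifts: Qs = 4(P − 14) − 113.
Solving gives Q = 115 with buyers paying $71 and suppliers receiving $57 (the $14 wedge).
Quantity falls by |ΔQ| = |139 − 115| = 24.
DWL = ½ · t · |ΔQ| = ½ · 14 · 24 = $168.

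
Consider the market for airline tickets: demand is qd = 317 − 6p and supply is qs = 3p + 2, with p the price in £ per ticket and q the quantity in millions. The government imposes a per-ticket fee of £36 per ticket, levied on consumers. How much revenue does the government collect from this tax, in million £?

Tax revenue = £1260 million.

Before the tax: set 317 − 6p = 3p + 2 → p* = £35, q* = 107.
With the tax collected from consumers, demand (in seller-price terms) shifts: qd = 317 − 6(p + 36).
Solving gives q = 35 with consumers paying £47 and suppliers receiving £11 (the £36 wedge).
Revenue = t · Q = 36 · 35 = £1260.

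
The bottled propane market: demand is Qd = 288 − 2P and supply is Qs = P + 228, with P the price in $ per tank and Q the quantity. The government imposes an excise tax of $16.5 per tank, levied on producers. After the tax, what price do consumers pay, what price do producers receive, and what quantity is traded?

Without the tax, 288 − 2P = P + 228 gives 3P = 60, so P* = $20 and Q* = 248.
With the tax collected from producers, supply shifts: Qs = (P − 16.5) + 228.
New equilibrium: consumers pay $25.5, producers receive $9, Q = 237. (Wedge: Pb − Ps = 16.5.)

Consumers pay $25.5; producers receive $9; quantity = 237.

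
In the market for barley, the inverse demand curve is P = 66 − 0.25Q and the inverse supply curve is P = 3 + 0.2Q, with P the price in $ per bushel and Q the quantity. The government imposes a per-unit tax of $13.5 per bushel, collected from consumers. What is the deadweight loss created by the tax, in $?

Deadweight loss = $202.5.

Rewrite in direct form: Qd = 264 − 4P and Qs = 5P − 15.
Without the tax, 264 − 4P = 5P − 15 gives 9P = 279, so P* = $31 and Q* = 140.
With the tax collected from consumers, demand (in seller-price terms) shifts: Qd = 264 − 4(P + 13.5).
Solving gives Q = 110 with consumers paying $38.5 and suppliers receiving $25 (the $13.5 wedge).
Quantity falls by |ΔQ| = |140 − 110| = 30.
DWL = ½ · t · |ΔQ| = ½ · 13.5 · 30 = $202.5.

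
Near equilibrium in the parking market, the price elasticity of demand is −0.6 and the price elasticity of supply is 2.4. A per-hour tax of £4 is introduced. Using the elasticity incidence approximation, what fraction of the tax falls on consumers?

Incidence ratio: consumers' share ≈ εs / (εs + |εd|) = 2.4 / (2.4 + 0.6) = 0.8.
Supply is the more elastic side, so consumers bear the larger share.

Consumers' share ≈ 0.8.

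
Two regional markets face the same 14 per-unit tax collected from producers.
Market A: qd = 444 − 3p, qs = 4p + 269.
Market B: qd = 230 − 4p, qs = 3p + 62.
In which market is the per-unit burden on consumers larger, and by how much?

Market A: pre-tax p* = 25, q* = 369; post-tax q = 345; per-unit burden on consumers = 8.
Market B: pre-tax p* = 24, q* = 134; post-tax q = 110; per-unit burden on consumers = 6.
Difference: 8 vs 6 → market A is larger by 2.

Market A, by 2.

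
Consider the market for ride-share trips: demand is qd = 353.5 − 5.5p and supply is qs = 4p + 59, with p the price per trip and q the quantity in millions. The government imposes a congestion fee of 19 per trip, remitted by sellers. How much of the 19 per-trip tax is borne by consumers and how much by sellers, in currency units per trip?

Consumers bear 8 per trip; sellers bear 11 per trip.

Without the tax, 353.5 − 5.5p = 4p + 59 gives 9.5p = 294.5, so p* = 31 and q* = 183.
With the tax collected from sellers, supply shifts: qs = 4(p − 19) + 59.
New equilibrium: consumers pay 39, sellers receive 20, q = 139. (Wedge: pb − ps = 19.)
Burden on consumers: 8; on sellers: 11. (They sum to 19.)
The less price-elastic side of the market bears the larger share of a per-unit tax.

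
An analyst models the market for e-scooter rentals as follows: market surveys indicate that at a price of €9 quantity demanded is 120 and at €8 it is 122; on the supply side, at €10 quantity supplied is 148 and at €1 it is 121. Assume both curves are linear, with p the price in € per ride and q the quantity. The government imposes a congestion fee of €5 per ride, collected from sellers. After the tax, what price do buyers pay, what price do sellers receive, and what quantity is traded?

Buyers pay €7; sellers receive €2; quantity = 124.

Demand slope: (122 − 120)/(8 − 9) = -2, so qd = 138 − 2p.
Supply slope: (121 − 148)/(1 − 10) = 3, so qs = 3p + 118.
Before the tax: set 138 − 2p = 3p + 118 → p* = €4, q* = 130.
With the tax collected from sellers, supply shifts: qs = 3(p − 5) + 118.
Solving gives q = 124 with buyers paying €7 and sellers receiving €2 (the €5 wedge).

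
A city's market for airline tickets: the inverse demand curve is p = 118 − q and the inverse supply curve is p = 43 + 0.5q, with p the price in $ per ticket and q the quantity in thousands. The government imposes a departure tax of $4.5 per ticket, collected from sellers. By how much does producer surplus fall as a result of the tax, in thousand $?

Inverting to q(p) form: qd = 118 − p; qs = 2p − 86.
Without the tax, 118 − p = 2p − 86 gives 3p = 204, so p* = $68 and q* = 50.
With the tax collected from sellers, supply shifts: qs = 2(p − 4.5) − 86.
New equilibrium: buyers pay $71, sellers receive $66.5, q = 47. (Wedge: pb − ps = 4.5.)
ΔPS is the trapezoid between Q = 47 and Q = 50 of height $1.5: ½ · (50 + 47) · 1.5 = $72.75.

Producer surplus falls by $72.75 thousand.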